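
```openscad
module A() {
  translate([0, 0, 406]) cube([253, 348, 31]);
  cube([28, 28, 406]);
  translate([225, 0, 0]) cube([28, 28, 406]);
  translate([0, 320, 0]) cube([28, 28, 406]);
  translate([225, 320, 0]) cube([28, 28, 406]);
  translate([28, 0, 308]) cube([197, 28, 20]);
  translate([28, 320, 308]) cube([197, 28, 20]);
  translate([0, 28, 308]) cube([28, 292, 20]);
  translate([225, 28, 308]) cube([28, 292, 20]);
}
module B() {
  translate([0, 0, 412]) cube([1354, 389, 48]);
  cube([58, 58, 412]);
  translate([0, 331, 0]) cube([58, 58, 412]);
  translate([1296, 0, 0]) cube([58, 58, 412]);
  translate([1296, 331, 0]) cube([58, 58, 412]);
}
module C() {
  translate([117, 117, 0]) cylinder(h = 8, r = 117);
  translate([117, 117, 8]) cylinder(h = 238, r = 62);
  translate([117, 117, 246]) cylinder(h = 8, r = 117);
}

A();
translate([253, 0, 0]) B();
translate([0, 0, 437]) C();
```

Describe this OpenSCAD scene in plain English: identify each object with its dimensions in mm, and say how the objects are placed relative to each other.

A is a simple wooden stool: a rectangular seat 253 mm (x) by 348 mm (y), 31 mm thick, top face at z = 437 mm, on four square legs, each 28×28 mm in cross-section. The legs rest on z = 0, each flush with a corner of the seat. Four stretchers, 28 mm wide and 20 mm tall, connect adjacent legs with their undersides at z = 308 mm, each running between the inner faces of the legs it joins and aligned with the legs' outer faces on the other axis.

B is a bench: a 1354×389 mm seat slab, 48 mm thick, top at z = 460 mm, on four 58×58 mm square legs flush with the seat corners and standing on z = 0.

C is a spool: two coaxial disc flanges of radius 117 mm and thickness 8 mm, joined by a core cylinder of radius 62 mm and height 238 mm. The lower flange rests on z = 0 and the three cylinders share a vertical axis.

The bench is against the stool's +x side, with their −y faces flush. The spool is on top of the stool.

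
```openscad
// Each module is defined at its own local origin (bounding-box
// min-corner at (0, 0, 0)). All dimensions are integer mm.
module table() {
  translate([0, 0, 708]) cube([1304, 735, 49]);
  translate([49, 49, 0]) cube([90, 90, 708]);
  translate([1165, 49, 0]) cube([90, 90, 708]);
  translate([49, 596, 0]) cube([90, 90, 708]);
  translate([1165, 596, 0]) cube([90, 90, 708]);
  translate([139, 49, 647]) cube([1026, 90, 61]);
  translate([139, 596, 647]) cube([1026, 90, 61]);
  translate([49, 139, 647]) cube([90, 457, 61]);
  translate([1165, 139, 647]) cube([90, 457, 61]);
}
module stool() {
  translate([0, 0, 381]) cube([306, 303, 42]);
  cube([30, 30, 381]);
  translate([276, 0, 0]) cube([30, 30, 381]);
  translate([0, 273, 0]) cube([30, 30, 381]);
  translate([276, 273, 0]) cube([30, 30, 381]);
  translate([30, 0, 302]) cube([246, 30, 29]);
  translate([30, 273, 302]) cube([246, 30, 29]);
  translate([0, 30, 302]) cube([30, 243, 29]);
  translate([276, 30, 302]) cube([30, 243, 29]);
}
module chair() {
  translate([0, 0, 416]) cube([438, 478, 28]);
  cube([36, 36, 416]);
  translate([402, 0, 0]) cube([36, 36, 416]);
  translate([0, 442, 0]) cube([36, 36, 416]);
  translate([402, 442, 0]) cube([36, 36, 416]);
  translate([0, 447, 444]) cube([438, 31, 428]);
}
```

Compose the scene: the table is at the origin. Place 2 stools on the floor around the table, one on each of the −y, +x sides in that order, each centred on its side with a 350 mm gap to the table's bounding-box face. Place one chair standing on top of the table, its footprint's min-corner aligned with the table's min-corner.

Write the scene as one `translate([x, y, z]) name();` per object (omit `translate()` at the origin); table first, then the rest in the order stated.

table();
translate([499, -653, 0]) stool();
translate([1654, 216, 0]) stool();
translate([0, 0, 757]) chair();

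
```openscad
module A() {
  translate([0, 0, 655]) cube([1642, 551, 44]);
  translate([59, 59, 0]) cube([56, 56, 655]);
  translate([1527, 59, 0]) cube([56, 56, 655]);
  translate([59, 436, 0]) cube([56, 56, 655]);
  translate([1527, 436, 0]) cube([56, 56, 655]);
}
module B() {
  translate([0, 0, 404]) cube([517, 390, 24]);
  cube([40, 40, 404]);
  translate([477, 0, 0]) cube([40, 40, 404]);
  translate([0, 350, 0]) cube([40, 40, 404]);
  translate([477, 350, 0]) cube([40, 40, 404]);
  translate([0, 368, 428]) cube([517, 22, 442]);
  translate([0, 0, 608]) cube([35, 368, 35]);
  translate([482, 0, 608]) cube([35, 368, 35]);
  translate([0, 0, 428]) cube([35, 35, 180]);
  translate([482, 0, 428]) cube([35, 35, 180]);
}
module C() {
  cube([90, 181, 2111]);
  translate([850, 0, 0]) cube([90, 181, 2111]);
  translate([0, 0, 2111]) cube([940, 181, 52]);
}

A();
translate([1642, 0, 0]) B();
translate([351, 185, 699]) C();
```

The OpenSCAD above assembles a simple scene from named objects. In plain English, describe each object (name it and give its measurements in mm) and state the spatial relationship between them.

A is a rectangular dining table. The top is 1642×551×44 mm with its upper surface at z = 699 mm. It stands on four 56×56 mm square legs, each inset 59 mm from the nearest pair of top edges, running from the floor to the underside of the top.

B is a chair: 517×390 mm seat, 24 mm thick, top at z = 428 mm, on four 40 mm square corner legs flush with the seat edges. A 22 mm thick backrest slab spans the full seat width, extending 442 mm above the seat top, its back face flush with the seat's +y edge. Two armrests of 35×35 mm section run along each side from the seat's front edge to the front of the backrest, top faces 215 mm above the seat top and outer faces flush with the seat's x-edges; a 35×35 mm post under the front of each armrest stands on the seat at the front corner.

C is a door frame. The clear opening is 760 mm wide and 2111 mm high. Two 90 mm wide jambs, 181 mm deep, stand either side of the opening from the floor to the top of the opening. A 52 mm thick head sits across the top of both jambs, spanning the full outside width of the frame.

The chair is against the table's +x side, with their −y faces flush. The door frame is on top of the table, centred.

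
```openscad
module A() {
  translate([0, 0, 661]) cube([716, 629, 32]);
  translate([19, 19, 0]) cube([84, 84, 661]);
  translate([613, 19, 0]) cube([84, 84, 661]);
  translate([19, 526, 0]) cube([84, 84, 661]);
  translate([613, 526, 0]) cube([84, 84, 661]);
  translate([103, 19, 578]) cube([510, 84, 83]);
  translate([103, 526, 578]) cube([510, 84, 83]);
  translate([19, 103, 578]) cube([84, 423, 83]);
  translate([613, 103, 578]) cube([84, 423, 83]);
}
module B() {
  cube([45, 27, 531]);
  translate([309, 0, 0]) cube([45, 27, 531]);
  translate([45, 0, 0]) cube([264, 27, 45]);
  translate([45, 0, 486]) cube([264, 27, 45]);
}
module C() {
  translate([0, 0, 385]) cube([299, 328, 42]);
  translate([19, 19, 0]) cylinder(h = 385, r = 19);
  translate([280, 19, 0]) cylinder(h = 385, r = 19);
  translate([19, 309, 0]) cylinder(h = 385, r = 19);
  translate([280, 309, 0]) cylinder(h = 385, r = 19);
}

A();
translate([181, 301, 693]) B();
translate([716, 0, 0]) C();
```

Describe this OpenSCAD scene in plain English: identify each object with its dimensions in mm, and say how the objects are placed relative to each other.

A is a table: top 716 mm (x) × 629 mm (y), 32 mm thick, upper face at z = 693 mm, on four 84×84 mm square legs, each inset 19 mm from the nearest pair of top edges, running from z = 0 to the bottom of the top. Four apron rails, 84 mm thick and 83 mm tall, run between adjacent legs with their top edges flush with the underside of the top and their outer faces flush with the legs' outer faces.

B is a rectangular picture frame lying in the x–z plane (depth along y). The opening is 264 mm wide (x) by 441 mm tall (z), surrounded by a border 45 mm wide on all four sides. The frame is 27 mm deep and is made of two full-height vertical stiles with two horizontal rails fitted between them.

C is a four-legged stool. The seat is 299×328 mm, 42 mm thick, top at z = 427 mm. It stands on four round legs, each 38 mm in diameter, from z = 0 to the seat underside, each leg's axis is inset half a diameter from the nearest pair of seat edges (so the leg's bounding box is flush with the corner).

The picture frame is on top of the table, centred. The stool is against the table's +x side, with their −y faces flush.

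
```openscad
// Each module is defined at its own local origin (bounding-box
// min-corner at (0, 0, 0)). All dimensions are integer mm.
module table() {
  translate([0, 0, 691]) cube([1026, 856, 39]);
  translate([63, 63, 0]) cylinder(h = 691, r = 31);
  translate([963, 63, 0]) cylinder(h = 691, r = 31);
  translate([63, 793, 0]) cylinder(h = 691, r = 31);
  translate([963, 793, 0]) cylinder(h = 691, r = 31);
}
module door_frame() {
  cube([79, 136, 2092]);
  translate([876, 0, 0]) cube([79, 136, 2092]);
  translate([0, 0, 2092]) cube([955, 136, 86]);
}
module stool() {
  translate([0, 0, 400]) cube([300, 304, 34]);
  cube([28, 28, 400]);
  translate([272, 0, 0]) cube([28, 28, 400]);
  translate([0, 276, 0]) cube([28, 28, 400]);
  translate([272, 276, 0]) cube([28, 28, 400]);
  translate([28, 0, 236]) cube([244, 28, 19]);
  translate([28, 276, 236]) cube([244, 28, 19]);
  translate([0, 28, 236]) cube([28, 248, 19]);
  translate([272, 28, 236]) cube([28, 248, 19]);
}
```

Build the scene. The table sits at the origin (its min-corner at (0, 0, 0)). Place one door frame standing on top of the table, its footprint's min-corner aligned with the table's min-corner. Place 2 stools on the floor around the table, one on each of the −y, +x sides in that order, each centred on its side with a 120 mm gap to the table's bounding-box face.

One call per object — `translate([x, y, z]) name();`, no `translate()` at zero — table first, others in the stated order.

table();
translate([0, 0, 730]) door_frame();
translate([363, -424, 0]) stool();
translate([1146, 276, 0]) stool();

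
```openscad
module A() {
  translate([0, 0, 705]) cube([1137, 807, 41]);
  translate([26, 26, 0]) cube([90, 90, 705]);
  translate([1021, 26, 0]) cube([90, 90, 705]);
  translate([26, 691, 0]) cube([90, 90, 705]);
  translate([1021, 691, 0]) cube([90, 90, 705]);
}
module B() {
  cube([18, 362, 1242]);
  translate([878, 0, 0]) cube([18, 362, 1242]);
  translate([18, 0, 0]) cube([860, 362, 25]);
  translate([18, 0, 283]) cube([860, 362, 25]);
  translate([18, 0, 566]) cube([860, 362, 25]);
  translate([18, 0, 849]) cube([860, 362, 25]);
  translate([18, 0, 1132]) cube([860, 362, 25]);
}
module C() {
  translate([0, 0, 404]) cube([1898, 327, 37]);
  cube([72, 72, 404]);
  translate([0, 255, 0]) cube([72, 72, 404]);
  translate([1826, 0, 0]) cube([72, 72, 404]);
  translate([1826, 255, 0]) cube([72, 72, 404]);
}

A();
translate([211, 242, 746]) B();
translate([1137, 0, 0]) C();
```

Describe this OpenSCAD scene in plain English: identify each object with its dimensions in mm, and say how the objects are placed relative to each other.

A is a table: top 1137 mm (x) × 807 mm (y), 41 mm thick, upper face at z = 746 mm, on four 90×90 mm square legs, each inset 26 mm from the nearest pair of top edges, running from z = 0 to the bottom of the top.

B is an open bookshelf. Two side panels, each 18 mm thick, 362 mm deep and 1242 mm tall, stand 896 mm apart (outside-to-outside). Between them sit 5 shelves, each 25 mm thick and 362 mm deep, spanning the full gap between the sides. The bottom shelf rests on the floor (its underside at z = 0) and the clear gap between one shelf's top and the next shelf's underside is 258 mm.

C is a bench: a 1898×327 mm seat slab, 37 mm thick, top at z = 441 mm, on four 72×72 mm square legs flush with the seat corners and standing on z = 0.

The bookshelf is on top of the table. The bench is against the table's +x side, with their −y faces flush.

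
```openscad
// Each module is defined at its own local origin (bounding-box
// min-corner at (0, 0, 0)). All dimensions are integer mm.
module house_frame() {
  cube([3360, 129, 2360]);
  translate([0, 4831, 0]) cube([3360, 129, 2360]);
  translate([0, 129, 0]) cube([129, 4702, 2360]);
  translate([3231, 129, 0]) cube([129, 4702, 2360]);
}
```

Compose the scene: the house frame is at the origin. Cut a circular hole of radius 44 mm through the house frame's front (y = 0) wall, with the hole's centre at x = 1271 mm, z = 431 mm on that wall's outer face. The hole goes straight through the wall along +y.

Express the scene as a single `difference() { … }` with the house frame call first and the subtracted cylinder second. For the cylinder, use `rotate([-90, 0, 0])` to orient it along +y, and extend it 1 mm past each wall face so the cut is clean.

difference() {
  house_frame();
  translate([1271, -1, 431]) rotate([-90, 0, 0]) cylinder(h = 131, r = 44);
}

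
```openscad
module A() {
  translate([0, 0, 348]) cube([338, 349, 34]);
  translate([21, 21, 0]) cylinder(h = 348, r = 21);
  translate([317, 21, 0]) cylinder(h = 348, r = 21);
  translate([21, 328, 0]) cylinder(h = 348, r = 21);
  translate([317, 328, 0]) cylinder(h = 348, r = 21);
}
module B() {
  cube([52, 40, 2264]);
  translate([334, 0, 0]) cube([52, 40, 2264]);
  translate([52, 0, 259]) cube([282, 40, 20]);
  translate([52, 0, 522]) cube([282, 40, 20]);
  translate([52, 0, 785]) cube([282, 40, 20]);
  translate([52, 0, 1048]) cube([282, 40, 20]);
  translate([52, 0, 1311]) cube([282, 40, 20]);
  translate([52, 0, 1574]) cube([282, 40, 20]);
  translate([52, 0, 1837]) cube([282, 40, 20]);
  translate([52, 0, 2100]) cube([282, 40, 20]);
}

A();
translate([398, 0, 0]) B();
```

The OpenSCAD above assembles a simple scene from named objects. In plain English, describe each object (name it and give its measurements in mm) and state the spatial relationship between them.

A is a simple wooden stool: a rectangular seat 338 mm (x) by 349 mm (y), 34 mm thick, top face at z = 382 mm, on four round legs, each 42 mm in diameter. The legs rest on z = 0, each leg's axis is inset half a diameter from the nearest pair of seat edges (so the leg's bounding box is flush with the corner).

B is a wooden ladder with two side rails of 52×40 mm section and 2264 mm height, set 386 mm apart overall. Between them run 8 rectangular rungs (40 mm deep, 20 mm thick), front faces flush with the rails' −y face. The bottom of the first rung is 259 mm above the floor and each subsequent rung is 263 mm higher than the one below.

The ladder is on the floor beside the stool on its +x side.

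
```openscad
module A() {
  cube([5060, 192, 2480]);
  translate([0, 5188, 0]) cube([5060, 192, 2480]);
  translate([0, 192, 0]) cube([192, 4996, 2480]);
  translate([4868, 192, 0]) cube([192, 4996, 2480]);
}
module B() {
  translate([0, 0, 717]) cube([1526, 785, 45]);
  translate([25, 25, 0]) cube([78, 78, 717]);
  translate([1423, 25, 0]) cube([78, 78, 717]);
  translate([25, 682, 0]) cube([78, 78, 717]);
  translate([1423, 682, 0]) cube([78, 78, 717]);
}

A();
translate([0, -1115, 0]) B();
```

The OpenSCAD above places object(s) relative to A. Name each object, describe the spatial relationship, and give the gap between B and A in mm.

A is a house frame. B is a table. The table is on the floor beside the house frame on its −y side. The gap between the table and the house frame is 330 mm.

The table's nearest face is 330 mm from the house frame's −y face.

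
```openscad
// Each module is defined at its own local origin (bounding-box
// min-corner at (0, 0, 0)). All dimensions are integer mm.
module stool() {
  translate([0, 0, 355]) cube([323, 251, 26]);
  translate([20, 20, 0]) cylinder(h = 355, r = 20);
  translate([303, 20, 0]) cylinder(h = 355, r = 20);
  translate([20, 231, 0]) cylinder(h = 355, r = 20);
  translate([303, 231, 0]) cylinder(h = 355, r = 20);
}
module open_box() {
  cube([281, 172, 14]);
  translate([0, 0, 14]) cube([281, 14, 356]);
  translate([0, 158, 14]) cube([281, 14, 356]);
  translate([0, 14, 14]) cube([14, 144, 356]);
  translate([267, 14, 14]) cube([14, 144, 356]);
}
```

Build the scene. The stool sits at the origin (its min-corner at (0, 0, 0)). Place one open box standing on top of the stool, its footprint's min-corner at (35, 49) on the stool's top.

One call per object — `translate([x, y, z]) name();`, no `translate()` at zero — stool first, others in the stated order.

stool();
translate([35, 49, 381]) open_box();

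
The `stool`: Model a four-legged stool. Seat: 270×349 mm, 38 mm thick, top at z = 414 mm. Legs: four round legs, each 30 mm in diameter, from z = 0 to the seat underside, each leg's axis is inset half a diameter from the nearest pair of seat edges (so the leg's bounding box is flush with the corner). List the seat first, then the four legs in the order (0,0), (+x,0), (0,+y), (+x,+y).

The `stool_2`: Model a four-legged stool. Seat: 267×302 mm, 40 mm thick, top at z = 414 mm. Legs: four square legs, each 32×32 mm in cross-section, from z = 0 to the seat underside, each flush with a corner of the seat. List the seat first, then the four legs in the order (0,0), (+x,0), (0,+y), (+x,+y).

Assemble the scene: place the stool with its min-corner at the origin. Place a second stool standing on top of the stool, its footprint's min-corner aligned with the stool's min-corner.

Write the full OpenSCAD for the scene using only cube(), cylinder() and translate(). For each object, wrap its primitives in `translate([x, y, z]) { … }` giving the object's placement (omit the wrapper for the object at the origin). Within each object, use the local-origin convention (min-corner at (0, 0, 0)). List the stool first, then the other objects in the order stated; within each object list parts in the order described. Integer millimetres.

translate([0, 0, 376]) cube([270, 349, 38]);
translate([15, 15, 0]) cylinder(h = 376, r = 15);
translate([255, 15, 0]) cylinder(h = 376, r = 15);
translate([15, 334, 0]) cylinder(h = 376, r = 15);
translate([255, 334, 0]) cylinder(h = 376, r = 15);
translate([0, 0, 414]) {
  translate([0, 0, 374]) cube([267, 302, 40]);
  cube([32, 32, 374]);
  translate([235, 0, 0]) cube([32, 32, 374]);
  translate([0, 270, 0]) cube([32, 32, 374]);
  translate([235, 270, 0]) cube([32, 32, 374]);
}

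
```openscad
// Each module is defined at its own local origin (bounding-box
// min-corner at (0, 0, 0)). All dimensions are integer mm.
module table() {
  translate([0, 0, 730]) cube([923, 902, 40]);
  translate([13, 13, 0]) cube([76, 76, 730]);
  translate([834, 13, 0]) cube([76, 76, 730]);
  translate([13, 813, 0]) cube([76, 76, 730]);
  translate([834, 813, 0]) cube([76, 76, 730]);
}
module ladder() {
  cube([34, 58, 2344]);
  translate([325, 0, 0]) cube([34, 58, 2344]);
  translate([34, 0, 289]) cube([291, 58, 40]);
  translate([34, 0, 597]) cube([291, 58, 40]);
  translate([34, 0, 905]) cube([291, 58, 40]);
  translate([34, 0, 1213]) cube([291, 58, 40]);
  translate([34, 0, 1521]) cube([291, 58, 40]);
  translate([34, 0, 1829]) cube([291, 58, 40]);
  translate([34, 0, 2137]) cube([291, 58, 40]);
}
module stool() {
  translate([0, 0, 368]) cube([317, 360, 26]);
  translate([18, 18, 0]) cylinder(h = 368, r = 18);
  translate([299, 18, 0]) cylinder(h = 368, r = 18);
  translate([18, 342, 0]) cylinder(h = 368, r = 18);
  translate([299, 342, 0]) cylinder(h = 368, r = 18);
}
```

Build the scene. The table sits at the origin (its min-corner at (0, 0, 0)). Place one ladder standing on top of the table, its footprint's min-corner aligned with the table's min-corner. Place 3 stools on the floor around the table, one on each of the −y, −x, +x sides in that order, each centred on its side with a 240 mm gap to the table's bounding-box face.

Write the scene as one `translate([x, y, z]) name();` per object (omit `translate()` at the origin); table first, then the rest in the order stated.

table();
translate([0, 0, 770]) ladder();
translate([303, -600, 0]) stool();
translate([-557, 271, 0]) stool();
translate([1163, 271, 0]) stool();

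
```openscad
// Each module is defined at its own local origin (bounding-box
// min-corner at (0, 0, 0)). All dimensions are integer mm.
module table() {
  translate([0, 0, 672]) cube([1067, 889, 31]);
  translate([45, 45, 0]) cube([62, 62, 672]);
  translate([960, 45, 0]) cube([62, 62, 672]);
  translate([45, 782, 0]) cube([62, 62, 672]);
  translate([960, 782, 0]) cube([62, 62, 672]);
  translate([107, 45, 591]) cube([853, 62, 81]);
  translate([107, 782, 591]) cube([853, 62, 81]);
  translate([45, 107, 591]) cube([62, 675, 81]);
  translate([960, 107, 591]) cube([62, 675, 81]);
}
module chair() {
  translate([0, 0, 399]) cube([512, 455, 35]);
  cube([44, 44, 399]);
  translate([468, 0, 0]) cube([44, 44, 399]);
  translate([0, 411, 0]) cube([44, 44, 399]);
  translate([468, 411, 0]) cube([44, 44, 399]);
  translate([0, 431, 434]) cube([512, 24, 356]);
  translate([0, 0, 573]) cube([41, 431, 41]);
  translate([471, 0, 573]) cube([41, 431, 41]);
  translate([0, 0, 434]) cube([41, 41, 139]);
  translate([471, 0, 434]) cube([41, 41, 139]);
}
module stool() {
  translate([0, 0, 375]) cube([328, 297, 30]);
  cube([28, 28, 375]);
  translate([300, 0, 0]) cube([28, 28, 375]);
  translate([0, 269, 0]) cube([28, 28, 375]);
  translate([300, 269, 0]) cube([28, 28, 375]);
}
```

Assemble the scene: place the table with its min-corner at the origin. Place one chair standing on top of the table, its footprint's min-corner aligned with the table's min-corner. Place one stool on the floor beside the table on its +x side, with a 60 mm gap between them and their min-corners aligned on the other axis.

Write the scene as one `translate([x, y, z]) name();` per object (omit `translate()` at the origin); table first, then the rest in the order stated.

table();
translate([0, 0, 703]) chair();
translate([1127, 0, 0]) stool();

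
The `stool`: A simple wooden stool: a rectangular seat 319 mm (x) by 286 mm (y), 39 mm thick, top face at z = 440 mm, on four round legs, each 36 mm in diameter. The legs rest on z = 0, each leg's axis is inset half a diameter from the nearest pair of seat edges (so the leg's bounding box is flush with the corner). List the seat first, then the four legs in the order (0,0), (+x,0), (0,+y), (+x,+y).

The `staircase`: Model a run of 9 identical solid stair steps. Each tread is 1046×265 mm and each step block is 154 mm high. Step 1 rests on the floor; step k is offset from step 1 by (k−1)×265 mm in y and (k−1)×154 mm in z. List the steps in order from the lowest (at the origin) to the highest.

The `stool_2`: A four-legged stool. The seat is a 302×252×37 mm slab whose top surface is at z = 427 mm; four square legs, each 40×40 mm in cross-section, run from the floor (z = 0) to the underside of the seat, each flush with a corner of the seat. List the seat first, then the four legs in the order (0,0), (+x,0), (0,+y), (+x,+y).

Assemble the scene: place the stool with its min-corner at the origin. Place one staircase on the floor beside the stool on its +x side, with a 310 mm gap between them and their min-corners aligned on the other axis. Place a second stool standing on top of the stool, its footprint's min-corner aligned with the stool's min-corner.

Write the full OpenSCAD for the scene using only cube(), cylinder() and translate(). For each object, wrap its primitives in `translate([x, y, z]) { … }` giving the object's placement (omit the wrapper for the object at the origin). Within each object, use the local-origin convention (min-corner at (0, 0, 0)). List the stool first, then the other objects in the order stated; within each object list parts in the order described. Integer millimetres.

translate([0, 0, 401]) cube([319, 286, 39]);
translate([18, 18, 0]) cylinder(h = 401, r = 18);
translate([301, 18, 0]) cylinder(h = 401, r = 18);
translate([18, 268, 0]) cylinder(h = 401, r = 18);
translate([301, 268, 0]) cylinder(h = 401, r = 18);
translate([629, 0, 0]) {
  cube([1046, 265, 154]);
  translate([0, 265, 154]) cube([1046, 265, 154]);
  translate([0, 530, 308]) cube([1046, 265, 154]);
  translate([0, 795, 462]) cube([1046, 265, 154]);
  translate([0, 1060, 616]) cube([1046, 265, 154]);
  translate([0, 1325, 770]) cube([1046, 265, 154]);
  translate([0, 1590, 924]) cube([1046, 265, 154]);
  translate([0, 1855, 1078]) cube([1046, 265, 154]);
  translate([0, 2120, 1232]) cube([1046, 265, 154]);
}
translate([0, 0, 440]) {
  translate([0, 0, 390]) cube([302, 252, 37]);
  cube([40, 40, 390]);
  translate([262, 0, 0]) cube([40, 40, 390]);
  translate([0, 212, 0]) cube([40, 40, 390]);
  translate([262, 212, 0]) cube([40, 40, 390]);
}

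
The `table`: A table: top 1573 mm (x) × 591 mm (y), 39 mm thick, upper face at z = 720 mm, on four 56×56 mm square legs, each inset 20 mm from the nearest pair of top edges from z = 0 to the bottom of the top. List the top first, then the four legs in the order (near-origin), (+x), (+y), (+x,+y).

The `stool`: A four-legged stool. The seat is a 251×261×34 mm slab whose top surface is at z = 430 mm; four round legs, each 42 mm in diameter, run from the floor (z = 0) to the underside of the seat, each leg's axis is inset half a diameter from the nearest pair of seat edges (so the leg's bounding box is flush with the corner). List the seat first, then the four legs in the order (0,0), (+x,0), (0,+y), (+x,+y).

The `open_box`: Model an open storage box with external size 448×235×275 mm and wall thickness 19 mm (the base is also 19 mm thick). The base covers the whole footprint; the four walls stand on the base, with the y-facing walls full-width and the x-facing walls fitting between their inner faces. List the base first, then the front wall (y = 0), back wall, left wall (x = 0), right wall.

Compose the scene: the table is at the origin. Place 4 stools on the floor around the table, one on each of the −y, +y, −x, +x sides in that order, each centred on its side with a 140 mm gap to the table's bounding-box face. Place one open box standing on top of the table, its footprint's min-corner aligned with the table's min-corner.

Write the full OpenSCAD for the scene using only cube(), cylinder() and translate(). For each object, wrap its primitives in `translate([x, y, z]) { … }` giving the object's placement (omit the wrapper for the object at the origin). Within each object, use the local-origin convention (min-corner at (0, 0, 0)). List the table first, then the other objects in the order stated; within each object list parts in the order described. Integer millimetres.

translate([0, 0, 681]) cube([1573, 591, 39]);
translate([20, 20, 0]) cube([56, 56, 681]);
translate([1497, 20, 0]) cube([56, 56, 681]);
translate([20, 515, 0]) cube([56, 56, 681]);
translate([1497, 515, 0]) cube([56, 56, 681]);
translate([661, -401, 0]) {
  translate([0, 0, 396]) cube([251, 261, 34]);
  translate([21, 21, 0]) cylinder(h = 396, r = 21);
  translate([230, 21, 0]) cylinder(h = 396, r = 21);
  translate([21, 240, 0]) cylinder(h = 396, r = 21);
  translate([230, 240, 0]) cylinder(h = 396, r = 21);
}
translate([661, 731, 0]) {
  translate([0, 0, 396]) cube([251, 261, 34]);
  translate([21, 21, 0]) cylinder(h = 396, r = 21);
  translate([230, 21, 0]) cylinder(h = 396, r = 21);
  translate([21, 240, 0]) cylinder(h = 396, r = 21);
  translate([230, 240, 0]) cylinder(h = 396, r = 21);
}
translate([-391, 165, 0]) {
  translate([0, 0, 396]) cube([251, 261, 34]);
  translate([21, 21, 0]) cylinder(h = 396, r = 21);
  translate([230, 21, 0]) cylinder(h = 396, r = 21);
  translate([21, 240, 0]) cylinder(h = 396, r = 21);
  translate([230, 240, 0]) cylinder(h = 396, r = 21);
}
translate([1713, 165, 0]) {
  translate([0, 0, 396]) cube([251, 261, 34]);
  translate([21, 21, 0]) cylinder(h = 396, r = 21);
  translate([230, 21, 0]) cylinder(h = 396, r = 21);
  translate([21, 240, 0]) cylinder(h = 396, r = 21);
  translate([230, 240, 0]) cylinder(h = 396, r = 21);
}
translate([0, 0, 720]) {
  cube([448, 235, 19]);
  translate([0, 0, 19]) cube([448, 19, 256]);
  translate([0, 216, 19]) cube([448, 19, 256]);
  translate([0, 19, 19]) cube([19, 197, 256]);
  translate([429, 19, 19]) cube([19, 197, 256]);
}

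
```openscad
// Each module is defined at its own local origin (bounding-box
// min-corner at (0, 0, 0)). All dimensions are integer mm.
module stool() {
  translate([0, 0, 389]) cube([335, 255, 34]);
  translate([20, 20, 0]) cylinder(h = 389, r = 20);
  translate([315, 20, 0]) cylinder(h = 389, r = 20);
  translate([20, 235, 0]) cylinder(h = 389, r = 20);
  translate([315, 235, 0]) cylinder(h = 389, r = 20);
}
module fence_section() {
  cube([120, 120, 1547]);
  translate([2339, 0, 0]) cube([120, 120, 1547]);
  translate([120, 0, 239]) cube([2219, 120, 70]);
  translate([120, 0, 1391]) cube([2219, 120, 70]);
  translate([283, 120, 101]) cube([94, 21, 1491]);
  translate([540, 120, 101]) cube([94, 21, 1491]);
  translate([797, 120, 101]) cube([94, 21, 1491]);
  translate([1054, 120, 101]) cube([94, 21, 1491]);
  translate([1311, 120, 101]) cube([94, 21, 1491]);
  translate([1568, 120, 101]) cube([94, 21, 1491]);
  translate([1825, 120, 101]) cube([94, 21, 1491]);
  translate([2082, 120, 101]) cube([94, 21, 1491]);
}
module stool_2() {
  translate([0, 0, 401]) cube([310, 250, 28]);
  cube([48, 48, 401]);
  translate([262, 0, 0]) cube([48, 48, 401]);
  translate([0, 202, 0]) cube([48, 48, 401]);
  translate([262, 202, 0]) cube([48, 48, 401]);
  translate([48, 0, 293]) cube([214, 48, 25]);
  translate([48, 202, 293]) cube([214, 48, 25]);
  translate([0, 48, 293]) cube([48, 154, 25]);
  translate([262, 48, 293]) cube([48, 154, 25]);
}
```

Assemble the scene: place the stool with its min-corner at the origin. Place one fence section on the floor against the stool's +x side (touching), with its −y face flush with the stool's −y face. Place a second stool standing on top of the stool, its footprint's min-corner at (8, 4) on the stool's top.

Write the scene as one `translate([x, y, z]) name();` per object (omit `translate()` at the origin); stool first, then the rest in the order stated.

stool();
translate([335, 0, 0]) fence_section();
translate([8, 4, 423]) stool_2();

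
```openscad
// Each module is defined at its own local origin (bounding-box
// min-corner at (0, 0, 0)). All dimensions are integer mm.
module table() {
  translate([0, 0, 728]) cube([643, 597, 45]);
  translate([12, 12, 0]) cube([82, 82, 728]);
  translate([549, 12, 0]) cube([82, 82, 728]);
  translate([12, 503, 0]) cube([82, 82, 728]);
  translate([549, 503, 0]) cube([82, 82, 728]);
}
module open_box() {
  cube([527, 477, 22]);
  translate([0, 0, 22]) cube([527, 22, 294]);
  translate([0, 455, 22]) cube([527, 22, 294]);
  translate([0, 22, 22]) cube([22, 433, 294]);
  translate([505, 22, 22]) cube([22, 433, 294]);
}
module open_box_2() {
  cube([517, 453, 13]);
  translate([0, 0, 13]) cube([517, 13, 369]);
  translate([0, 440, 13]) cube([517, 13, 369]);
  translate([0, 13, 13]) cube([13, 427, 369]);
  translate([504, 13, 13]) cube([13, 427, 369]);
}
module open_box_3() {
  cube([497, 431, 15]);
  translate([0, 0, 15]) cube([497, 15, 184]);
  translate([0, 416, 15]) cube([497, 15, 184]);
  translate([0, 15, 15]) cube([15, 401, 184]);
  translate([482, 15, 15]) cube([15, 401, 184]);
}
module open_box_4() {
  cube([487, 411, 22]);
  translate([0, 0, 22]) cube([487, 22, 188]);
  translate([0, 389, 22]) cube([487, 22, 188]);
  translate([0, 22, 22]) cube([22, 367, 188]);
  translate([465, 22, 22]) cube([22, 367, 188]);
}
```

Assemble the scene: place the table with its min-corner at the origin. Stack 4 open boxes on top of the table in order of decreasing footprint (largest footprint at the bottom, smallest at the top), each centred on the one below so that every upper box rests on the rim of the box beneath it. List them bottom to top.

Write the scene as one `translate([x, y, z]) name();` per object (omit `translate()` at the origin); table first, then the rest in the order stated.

table();
translate([58, 60, 773]) open_box();
translate([63, 72, 1089]) open_box_2();
translate([73, 83, 1471]) open_box_3();
translate([78, 93, 1670]) open_box_4();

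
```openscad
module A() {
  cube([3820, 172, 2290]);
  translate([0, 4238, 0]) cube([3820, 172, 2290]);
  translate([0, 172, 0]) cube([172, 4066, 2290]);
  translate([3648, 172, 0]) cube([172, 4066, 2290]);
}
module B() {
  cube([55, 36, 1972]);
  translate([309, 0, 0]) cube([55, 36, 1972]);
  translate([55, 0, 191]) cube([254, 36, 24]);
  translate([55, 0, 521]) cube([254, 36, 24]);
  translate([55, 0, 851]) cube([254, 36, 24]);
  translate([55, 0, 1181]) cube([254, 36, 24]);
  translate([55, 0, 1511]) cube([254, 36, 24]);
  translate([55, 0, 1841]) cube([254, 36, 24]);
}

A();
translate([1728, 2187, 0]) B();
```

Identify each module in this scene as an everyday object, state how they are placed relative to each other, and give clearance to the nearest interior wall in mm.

Clearances: x = 1556, y = 2015; minimum 1556 mm.

A is a house frame. B is a ladder. The ladder sits inside the house frame, centred. The clearance to the nearest interior wall is 1556 mm.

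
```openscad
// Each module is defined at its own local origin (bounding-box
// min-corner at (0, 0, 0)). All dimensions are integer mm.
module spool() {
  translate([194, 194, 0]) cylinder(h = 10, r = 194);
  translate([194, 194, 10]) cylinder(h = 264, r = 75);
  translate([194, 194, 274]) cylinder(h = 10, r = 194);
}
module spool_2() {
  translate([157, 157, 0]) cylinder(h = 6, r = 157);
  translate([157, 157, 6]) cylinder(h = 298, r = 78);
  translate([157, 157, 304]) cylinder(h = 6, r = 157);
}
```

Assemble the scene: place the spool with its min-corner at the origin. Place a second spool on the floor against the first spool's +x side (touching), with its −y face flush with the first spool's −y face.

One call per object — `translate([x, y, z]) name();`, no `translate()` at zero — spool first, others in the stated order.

spool();
translate([388, 0, 0]) spool_2();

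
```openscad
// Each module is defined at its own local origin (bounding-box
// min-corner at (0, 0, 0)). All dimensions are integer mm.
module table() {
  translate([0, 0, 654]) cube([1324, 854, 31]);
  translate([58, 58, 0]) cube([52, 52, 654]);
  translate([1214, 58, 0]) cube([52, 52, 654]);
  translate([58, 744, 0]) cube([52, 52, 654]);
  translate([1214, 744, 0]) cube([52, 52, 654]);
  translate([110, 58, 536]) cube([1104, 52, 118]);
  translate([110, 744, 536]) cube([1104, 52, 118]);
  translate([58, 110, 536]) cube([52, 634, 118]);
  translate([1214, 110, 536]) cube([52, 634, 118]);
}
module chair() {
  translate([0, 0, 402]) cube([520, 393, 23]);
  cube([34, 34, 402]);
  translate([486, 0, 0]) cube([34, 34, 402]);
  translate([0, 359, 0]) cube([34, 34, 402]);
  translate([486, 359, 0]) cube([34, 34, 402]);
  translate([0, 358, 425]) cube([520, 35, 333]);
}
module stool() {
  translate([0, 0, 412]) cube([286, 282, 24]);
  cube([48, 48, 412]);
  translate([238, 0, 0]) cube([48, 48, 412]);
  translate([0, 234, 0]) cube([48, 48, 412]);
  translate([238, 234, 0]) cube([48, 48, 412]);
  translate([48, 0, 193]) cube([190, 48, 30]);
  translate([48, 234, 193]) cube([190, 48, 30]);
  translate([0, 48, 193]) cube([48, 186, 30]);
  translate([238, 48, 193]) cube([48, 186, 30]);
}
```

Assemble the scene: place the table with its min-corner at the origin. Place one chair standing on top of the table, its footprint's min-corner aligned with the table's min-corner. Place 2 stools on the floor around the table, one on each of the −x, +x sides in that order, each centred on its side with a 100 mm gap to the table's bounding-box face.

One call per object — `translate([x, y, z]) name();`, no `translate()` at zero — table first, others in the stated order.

table();
translate([0, 0, 685]) chair();
translate([-386, 286, 0]) stool();
translate([1424, 286, 0]) stool();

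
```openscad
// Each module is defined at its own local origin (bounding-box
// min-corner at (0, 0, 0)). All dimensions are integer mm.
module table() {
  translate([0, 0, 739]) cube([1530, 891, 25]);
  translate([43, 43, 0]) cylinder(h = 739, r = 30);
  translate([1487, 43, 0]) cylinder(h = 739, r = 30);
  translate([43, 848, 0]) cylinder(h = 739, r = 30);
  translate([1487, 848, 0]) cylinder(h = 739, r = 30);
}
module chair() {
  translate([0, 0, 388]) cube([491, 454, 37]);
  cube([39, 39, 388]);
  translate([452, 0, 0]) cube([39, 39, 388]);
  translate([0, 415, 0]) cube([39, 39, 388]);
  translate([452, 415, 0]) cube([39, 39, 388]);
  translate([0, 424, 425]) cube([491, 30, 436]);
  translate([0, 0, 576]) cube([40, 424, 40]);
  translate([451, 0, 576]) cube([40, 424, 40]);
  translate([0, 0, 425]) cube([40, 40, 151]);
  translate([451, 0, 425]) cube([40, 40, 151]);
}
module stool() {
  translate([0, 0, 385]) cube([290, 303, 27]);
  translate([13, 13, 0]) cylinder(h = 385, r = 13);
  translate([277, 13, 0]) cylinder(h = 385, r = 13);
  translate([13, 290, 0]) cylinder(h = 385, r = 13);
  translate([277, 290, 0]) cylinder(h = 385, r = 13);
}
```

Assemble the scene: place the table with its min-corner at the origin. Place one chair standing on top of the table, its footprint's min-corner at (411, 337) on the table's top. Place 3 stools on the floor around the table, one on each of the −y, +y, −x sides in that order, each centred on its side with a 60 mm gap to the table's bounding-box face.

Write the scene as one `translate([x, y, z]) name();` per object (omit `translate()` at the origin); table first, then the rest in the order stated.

table();
translate([411, 337, 764]) chair();
translate([620, -363, 0]) stool();
translate([620, 951, 0]) stool();
translate([-350, 294, 0]) stool();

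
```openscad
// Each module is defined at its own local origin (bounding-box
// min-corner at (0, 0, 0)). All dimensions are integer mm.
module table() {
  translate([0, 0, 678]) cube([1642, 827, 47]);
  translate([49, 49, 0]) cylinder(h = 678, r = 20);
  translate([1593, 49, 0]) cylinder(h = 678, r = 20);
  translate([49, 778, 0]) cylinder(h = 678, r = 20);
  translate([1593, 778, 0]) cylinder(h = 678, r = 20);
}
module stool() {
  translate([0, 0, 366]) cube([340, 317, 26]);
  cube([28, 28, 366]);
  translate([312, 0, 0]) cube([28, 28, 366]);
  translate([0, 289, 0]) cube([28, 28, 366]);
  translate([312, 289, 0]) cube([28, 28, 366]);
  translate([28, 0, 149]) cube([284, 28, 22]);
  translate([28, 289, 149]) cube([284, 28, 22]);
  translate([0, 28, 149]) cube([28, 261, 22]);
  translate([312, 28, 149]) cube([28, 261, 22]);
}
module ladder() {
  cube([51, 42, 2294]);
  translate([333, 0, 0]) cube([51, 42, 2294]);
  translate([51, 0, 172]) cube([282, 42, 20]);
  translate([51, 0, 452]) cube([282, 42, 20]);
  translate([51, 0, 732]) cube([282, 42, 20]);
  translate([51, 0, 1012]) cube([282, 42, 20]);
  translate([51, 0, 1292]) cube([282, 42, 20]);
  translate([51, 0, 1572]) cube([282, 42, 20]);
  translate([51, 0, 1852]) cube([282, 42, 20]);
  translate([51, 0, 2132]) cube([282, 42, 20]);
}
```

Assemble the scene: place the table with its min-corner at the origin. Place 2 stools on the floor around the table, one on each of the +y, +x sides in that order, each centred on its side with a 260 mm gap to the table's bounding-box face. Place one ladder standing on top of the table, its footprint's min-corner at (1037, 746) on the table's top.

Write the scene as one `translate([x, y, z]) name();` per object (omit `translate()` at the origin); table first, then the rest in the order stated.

table();
translate([651, 1087, 0]) stool();
translate([1902, 255, 0]) stool();
translate([1037, 746, 725]) ladder();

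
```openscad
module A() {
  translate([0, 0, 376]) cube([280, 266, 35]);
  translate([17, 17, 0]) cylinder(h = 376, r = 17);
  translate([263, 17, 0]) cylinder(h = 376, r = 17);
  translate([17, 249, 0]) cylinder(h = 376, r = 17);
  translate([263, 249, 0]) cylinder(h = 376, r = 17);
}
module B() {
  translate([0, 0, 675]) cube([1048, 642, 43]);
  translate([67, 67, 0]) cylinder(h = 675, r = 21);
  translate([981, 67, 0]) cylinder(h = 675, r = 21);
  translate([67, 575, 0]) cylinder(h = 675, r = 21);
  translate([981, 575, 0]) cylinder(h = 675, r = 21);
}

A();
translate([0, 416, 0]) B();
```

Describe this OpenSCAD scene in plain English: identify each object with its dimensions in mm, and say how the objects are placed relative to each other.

A is a simple wooden stool: a rectangular seat 280 mm (x) by 266 mm (y), 35 mm thick, top face at z = 411 mm, on four round legs, each 34 mm in diameter. The legs rest on z = 0, each leg's axis is inset half a diameter from the nearest pair of seat edges (so the leg's bounding box is flush with the corner).

B is a table: top 1048 mm (x) × 642 mm (y), 43 mm thick, upper face at z = 718 mm, on four round legs of 42 mm diameter, each leg's bounding box inset 46 mm from the nearest pair of top edges, running from z = 0 to the bottom of the top.

The table is on the floor beside the stool on its +y side.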